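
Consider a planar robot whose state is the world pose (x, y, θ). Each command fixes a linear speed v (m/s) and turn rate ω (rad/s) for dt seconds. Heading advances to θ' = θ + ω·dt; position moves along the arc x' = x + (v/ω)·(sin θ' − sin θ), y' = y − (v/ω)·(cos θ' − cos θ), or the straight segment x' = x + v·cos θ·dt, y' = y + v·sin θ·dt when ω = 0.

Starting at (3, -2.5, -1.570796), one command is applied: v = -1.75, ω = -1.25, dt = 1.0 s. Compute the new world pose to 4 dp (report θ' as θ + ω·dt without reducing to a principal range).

θ' = -1.5708 + -1.25·1.0 = -2.8208
R = v/ω = -1.75/-1.25 = 1.4000
x' = 3 + 1.4000·(sin -2.8208 − sin -1.5708) = 3.9585
y' = -2.5 − 1.4000·(cos -2.8208 − cos -1.5708) = -1.1714

(3.9585, -1.1714, -2.8208)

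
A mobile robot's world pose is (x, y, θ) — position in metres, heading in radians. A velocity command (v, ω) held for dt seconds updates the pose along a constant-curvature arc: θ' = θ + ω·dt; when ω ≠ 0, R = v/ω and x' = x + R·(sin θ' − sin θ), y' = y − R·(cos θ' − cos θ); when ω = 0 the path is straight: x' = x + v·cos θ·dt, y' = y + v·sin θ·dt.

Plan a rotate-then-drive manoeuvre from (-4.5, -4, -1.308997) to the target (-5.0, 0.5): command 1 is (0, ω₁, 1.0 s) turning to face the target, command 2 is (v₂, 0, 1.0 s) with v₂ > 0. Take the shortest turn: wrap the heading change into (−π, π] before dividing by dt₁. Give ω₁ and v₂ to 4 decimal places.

heading to target = atan2(0.5−-4, -5−-4.5) = 1.6815
Δθ = wrap(1.6815 − -1.3090) = 2.9905; ω₁ = Δθ/dt₁ = 2.9905
distance = √((-5−-4.5)² + (0.5−-4)²) = 4.5277; v₂ = distance/dt₂ = 4.5277

ω₁ = 2.9905, v₂ = 4.5277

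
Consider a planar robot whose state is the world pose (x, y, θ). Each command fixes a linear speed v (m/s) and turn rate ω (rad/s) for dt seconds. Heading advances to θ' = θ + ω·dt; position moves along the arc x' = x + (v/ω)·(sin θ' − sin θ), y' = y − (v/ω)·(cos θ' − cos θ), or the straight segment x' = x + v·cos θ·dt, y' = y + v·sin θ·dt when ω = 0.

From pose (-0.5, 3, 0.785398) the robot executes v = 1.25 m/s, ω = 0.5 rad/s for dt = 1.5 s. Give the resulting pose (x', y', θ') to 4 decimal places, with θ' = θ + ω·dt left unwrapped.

θ' = 0.7854 + 0.5·1.5 = 1.5354
R = v/ω = 1.25/0.5 = 2.5000
x' = -0.5 + 2.5000·(sin 1.5354 − sin 0.7854) = 0.2307
y' = 3 − 2.5000·(cos 1.5354 − cos 0.7854) = 4.6793

(0.2307, 4.6793, 1.5354)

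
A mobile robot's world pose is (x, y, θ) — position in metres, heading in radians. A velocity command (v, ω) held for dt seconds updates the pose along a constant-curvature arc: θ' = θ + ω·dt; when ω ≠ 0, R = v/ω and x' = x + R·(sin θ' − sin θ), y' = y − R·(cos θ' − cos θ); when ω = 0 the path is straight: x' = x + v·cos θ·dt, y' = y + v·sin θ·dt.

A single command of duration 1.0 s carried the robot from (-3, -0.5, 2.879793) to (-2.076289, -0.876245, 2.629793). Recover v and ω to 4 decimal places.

v = -1.0000, ω = -0.2500

Δθ = 2.629793 − 2.879793 = -0.250000
ω = Δθ/dt = -0.250000/1.0 = -0.2500
R = Δx/(sin θ' − sin θ) = 4.0000
v = R·ω = 4.0000·-0.2500 = -1.0000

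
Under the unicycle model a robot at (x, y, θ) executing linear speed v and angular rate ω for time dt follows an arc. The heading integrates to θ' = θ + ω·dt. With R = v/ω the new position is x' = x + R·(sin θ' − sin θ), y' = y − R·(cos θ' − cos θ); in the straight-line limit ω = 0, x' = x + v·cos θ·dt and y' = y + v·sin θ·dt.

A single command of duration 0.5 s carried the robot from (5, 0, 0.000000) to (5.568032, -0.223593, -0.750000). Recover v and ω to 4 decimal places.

v = 1.2500, ω = -1.5000

Δθ = -0.750000 − 0.000000 = -0.750000
ω = Δθ/dt = -0.750000/0.5 = -1.5000
R = Δx/(sin θ' − sin θ) = -0.8333
v = R·ω = -0.8333·-1.5000 = 1.2500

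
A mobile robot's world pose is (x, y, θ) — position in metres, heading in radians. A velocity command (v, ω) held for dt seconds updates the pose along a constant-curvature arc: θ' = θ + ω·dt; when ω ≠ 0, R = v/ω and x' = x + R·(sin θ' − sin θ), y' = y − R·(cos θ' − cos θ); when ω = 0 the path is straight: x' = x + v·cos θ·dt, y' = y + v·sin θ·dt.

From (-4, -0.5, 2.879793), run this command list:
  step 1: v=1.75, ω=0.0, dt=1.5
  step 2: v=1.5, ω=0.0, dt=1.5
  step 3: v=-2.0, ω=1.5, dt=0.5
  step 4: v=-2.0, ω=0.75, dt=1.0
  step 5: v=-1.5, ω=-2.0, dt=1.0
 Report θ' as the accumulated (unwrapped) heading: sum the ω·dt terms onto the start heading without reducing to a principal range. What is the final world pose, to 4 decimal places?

(-5.2421, 2.6544, 2.3798)

step 1: θ'=2.8798 (straight) → pose (-6.5356, 0.1794, 2.8798)
step 2: θ'=2.8798 (straight) → pose (-8.7089, 0.7617, 2.8798)
step 3: θ'=3.6298 (R=-1.3333) → pose (-7.7384, 0.8721, 3.6298)
step 4: θ'=4.3798 (R=-2.6667) → pose (-6.4687, 2.3566, 4.3798)
step 5: θ'=2.3798 (R=0.7500) → pose (-5.2421, 2.6544, 2.3798)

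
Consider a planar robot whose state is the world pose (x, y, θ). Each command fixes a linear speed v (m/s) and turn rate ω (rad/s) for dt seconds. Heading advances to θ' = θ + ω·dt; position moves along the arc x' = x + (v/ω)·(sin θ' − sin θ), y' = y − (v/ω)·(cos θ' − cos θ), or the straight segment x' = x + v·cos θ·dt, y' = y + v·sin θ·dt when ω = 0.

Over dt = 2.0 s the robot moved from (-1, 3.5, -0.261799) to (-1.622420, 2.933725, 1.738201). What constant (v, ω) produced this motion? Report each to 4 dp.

Δθ = 1.738201 − -0.261799 = 2.000000
ω = Δθ/dt = 2.000000/2.0 = 1.0000
R = Δx/(sin θ' − sin θ) = -0.5000
v = R·ω = -0.5000·1.0000 = -0.5000

v = -0.5000, ω = 1.0000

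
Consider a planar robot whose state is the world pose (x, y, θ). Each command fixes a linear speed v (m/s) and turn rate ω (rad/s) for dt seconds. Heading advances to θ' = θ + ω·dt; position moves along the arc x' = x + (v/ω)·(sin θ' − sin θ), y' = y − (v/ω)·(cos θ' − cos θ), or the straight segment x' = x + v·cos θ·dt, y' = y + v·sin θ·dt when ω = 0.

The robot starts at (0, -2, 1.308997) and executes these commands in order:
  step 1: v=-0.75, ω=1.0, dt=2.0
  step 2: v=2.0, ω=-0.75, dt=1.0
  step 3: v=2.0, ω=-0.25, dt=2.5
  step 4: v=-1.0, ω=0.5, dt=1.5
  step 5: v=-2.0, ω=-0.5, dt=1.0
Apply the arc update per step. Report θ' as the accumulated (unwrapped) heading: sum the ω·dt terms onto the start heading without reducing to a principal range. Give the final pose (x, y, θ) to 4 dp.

step 1: θ'=3.3090 (R=-0.7500) → pose (0.8494, -2.9336, 3.3090)
step 2: θ'=2.5590 (R=-2.6667) → pose (-1.0621, -2.5310, 2.5590)
step 3: θ'=1.9340 (R=-8.0000) → pose (-4.1387, 1.3071, 1.9340)
step 4: θ'=2.6840 (R=-2.0000) → pose (-3.1527, 0.2234, 2.6840)
step 5: θ'=2.1840 (R=4.0000) → pose (-1.6487, -1.0631, 2.1840)

(-1.6487, -1.0631, 2.1840)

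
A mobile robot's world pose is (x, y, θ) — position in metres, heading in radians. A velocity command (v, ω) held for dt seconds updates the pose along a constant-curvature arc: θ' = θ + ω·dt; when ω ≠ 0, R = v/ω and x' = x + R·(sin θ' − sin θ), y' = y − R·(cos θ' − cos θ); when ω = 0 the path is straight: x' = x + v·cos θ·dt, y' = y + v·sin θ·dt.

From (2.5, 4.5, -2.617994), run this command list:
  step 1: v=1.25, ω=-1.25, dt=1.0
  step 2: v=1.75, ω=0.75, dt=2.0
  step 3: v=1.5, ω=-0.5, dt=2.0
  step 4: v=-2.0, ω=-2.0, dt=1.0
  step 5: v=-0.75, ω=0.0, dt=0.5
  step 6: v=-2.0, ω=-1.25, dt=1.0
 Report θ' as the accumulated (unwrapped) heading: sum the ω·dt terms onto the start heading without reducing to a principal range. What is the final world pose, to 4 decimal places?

step 1: θ'=-3.8680 (R=-1.0000) → pose (1.3358, 4.6185, -3.8680)
step 2: θ'=-2.3680 (R=2.3333) → pose (-1.8443, 4.5434, -2.3680)
step 3: θ'=-3.3680 (R=-3.0000) → pose (-4.6138, 3.7662, -3.3680)
step 4: θ'=-5.3680 (R=1.0000) → pose (-4.0456, 2.1820, -5.3680)
step 5: θ'=-5.3680 (straight) → pose (-4.2742, 1.8848, -5.3680)
step 6: θ'=-6.6180 (R=1.6000) → pose (-6.0683, 1.3490, -6.6180)

(-6.0683, 1.3490, -6.6180)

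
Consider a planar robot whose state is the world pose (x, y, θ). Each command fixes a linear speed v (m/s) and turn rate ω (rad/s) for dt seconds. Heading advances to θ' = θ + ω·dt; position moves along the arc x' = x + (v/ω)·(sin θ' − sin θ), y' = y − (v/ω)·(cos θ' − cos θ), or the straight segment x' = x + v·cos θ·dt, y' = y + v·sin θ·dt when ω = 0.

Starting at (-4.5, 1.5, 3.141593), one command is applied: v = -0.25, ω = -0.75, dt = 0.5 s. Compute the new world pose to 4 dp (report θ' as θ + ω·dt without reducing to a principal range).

θ' = 3.1416 + -0.75·0.5 = 2.7666
R = v/ω = -0.25/-0.75 = 0.3333
x' = -4.5 + 0.3333·(sin 2.7666 − sin 3.1416) = -4.3779
y' = 1.5 − 0.3333·(cos 2.7666 − cos 3.1416) = 1.4768

(-4.3779, 1.4768, 2.7666)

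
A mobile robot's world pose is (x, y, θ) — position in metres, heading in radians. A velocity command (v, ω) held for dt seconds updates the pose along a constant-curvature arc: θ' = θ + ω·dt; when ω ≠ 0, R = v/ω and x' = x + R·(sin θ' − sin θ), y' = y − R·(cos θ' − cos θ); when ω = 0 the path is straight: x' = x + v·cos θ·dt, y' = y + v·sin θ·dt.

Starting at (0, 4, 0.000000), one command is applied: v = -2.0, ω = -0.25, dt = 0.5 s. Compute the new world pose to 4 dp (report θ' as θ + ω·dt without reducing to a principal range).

θ' = 0.0000 + -0.25·0.5 = -0.1250
R = v/ω = -2.0/-0.25 = 8.0000
x' = 0 + 8.0000·(sin -0.1250 − sin 0.0000) = -0.9974
y' = 4 − 8.0000·(cos -0.1250 − cos 0.0000) = 4.0624

(-0.9974, 4.0624, -0.1250)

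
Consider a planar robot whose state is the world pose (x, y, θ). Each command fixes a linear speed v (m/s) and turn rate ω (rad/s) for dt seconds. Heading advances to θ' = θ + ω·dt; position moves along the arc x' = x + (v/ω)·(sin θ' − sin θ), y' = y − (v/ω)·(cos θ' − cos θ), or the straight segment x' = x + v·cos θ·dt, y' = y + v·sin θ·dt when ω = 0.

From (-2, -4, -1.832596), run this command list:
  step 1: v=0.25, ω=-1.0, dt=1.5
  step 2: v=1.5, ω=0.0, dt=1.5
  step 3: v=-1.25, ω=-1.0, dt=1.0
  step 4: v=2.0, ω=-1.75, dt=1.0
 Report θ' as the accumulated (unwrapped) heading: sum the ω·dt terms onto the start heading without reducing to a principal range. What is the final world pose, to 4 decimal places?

step 1: θ'=-3.3326 (R=-0.2500) → pose (-2.2889, -4.1807, -3.3326)
step 2: θ'=-3.3326 (straight) → pose (-4.4980, -3.7536, -3.3326)
step 3: θ'=-4.3326 (R=1.2500) → pose (-3.5744, -4.5175, -4.3326)
step 4: θ'=-6.0826 (R=-1.1429) → pose (-2.7407, -2.9738, -6.0826)

(-2.7407, -2.9738, -6.0826)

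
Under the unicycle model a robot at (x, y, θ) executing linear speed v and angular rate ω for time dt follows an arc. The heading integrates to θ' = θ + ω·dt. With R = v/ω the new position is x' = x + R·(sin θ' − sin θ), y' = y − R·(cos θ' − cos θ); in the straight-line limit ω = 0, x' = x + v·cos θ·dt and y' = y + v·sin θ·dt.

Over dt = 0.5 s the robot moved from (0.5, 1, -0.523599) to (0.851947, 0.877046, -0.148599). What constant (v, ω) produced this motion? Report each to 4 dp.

v = 0.7500, ω = 0.7500

Δθ = -0.148599 − -0.523599 = 0.375000
ω = Δθ/dt = 0.375000/0.5 = 0.7500
R = Δx/(sin θ' − sin θ) = 1.0000
v = R·ω = 1.0000·0.7500 = 0.7500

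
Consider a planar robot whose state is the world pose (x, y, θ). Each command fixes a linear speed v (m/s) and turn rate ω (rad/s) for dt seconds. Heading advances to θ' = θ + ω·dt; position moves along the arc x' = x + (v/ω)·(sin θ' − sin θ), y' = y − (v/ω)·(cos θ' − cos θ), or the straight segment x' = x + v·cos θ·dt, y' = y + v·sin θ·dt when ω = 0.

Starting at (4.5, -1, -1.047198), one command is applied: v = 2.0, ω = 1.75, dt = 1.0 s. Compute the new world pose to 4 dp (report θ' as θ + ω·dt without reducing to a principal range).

θ' = -1.0472 + 1.75·1.0 = 0.7028
R = v/ω = 2.0/1.75 = 1.1429
x' = 4.5 + 1.1429·(sin 0.7028 − sin -1.0472) = 6.2284
y' = -1 − 1.1429·(cos 0.7028 − cos -1.0472) = -1.3006

(6.2284, -1.3006, 0.7028)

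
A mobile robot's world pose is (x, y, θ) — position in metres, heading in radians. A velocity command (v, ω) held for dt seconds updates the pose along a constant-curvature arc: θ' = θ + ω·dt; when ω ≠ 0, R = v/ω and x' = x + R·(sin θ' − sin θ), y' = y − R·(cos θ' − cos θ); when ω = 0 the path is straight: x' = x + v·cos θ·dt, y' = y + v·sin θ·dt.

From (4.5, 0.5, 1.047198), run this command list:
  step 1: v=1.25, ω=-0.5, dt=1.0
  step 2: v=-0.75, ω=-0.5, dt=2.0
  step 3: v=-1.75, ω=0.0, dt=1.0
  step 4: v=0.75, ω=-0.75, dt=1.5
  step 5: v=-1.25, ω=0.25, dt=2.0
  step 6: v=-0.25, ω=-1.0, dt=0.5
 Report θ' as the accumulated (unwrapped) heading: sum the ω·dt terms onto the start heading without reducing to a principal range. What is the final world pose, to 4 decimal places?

(2.2915, 3.6979, -1.5778)

step 1: θ'=0.5472 (R=-2.5000) → pose (5.3643, 1.3850, 0.5472)
step 2: θ'=-0.4528 (R=1.5000) → pose (3.9276, 1.3171, -0.4528)
step 3: θ'=-0.4528 (straight) → pose (2.3540, 2.0827, -0.4528)
step 4: θ'=-1.5778 (R=-1.0000) → pose (2.9165, 1.1765, -1.5778)
step 5: θ'=-1.0778 (R=-5.0000) → pose (2.3212, 3.5778, -1.0778)
step 6: θ'=-1.5778 (R=0.2500) → pose (2.2915, 3.6979, -1.5778)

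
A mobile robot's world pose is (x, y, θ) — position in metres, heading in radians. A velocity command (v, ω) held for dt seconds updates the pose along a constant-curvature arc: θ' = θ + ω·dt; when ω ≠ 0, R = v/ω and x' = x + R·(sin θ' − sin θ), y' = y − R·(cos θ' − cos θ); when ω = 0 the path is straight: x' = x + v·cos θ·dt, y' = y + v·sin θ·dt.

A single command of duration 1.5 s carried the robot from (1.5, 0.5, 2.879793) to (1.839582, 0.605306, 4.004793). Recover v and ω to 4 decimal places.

v = -0.2500, ω = 0.7500

Δθ = 4.004793 − 2.879793 = 1.125000
ω = Δθ/dt = 1.125000/1.5 = 0.7500
R = Δx/(sin θ' − sin θ) = -0.3333
v = R·ω = -0.3333·0.7500 = -0.2500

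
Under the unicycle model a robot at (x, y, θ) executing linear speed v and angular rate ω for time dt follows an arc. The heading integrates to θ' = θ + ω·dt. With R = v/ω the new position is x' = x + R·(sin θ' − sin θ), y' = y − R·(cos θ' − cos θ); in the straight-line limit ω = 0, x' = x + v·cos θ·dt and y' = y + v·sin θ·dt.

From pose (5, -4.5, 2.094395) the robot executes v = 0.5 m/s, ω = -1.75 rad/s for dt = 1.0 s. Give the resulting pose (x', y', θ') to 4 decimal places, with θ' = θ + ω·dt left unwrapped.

(5.1510, -4.0882, 0.3444)

θ' = 2.0944 + -1.75·1.0 = 0.3444
R = v/ω = 0.5/-1.75 = -0.2857
x' = 5 + -0.2857·(sin 0.3444 − sin 2.0944) = 5.1510
y' = -4.5 − -0.2857·(cos 0.3444 − cos 2.0944) = -4.0882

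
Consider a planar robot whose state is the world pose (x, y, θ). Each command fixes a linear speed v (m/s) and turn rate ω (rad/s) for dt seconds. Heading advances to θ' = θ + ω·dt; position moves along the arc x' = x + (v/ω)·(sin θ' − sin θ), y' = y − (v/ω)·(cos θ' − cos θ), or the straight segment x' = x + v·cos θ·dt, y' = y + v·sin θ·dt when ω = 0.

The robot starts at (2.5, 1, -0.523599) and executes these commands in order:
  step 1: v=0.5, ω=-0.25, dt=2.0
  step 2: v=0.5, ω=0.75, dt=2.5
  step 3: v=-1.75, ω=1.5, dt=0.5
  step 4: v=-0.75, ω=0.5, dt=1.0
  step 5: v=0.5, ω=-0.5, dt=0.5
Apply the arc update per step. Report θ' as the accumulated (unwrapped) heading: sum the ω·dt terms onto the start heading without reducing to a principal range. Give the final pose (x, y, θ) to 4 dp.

step 1: θ'=-1.0236 (R=-2.0000) → pose (3.2080, 0.3085, -1.0236)
step 2: θ'=0.8514 (R=0.6667) → pose (4.2788, 0.2161, 0.8514)
step 3: θ'=1.6014 (R=-1.1667) → pose (3.9902, -0.5883, 1.6014)
step 4: θ'=2.1014 (R=-1.5000) → pose (4.1958, -1.3015, 2.1014)
step 5: θ'=1.8514 (R=-1.0000) → pose (4.0974, -1.0724, 1.8514)

(4.0974, -1.0724, 1.8514)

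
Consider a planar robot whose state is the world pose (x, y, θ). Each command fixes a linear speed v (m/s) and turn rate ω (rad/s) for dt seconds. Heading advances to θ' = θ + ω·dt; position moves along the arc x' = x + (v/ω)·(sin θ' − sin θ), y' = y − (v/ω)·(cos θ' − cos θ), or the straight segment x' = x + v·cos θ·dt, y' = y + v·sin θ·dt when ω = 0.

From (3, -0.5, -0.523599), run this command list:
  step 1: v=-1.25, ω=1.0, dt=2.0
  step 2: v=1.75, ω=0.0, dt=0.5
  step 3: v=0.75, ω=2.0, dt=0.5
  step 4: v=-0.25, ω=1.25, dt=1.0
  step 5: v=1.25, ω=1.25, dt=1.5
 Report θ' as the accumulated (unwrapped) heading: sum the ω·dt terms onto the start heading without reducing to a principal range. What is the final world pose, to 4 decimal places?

(1.2269, -1.8829, 5.6014)

step 1: θ'=1.4764 (R=-1.2500) → pose (1.1306, -1.4647, 1.4764)
step 2: θ'=1.4764 (straight) → pose (1.2130, -0.5936, 1.4764)
step 3: θ'=2.4764 (R=0.3750) → pose (1.0712, -0.2632, 2.4764)
step 4: θ'=3.7264 (R=-0.2000) → pose (1.3050, -0.2726, 3.7264)
step 5: θ'=5.6014 (R=1.0000) → pose (1.2269, -1.8829, 5.6014)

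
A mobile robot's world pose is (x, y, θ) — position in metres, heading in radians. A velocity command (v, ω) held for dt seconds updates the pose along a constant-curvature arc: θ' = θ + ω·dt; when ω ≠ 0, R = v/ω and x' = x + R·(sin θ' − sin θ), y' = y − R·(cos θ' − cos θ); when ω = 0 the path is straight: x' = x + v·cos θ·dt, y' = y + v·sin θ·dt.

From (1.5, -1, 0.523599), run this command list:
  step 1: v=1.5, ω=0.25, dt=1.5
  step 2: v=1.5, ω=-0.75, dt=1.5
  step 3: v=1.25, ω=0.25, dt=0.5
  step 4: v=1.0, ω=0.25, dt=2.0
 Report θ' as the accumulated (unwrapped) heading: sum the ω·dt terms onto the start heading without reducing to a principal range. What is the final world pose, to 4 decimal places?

(7.7822, 1.3546, 0.3986)

step 1: θ'=0.8986 (R=6.0000) → pose (3.1947, 0.4599, 0.8986)
step 2: θ'=-0.2264 (R=-2.0000) → pose (5.2086, 1.1635, -0.2264)
step 3: θ'=-0.1014 (R=5.0000) → pose (5.8248, 1.0615, -0.1014)
step 4: θ'=0.3986 (R=4.0000) → pose (7.7822, 1.3546, 0.3986)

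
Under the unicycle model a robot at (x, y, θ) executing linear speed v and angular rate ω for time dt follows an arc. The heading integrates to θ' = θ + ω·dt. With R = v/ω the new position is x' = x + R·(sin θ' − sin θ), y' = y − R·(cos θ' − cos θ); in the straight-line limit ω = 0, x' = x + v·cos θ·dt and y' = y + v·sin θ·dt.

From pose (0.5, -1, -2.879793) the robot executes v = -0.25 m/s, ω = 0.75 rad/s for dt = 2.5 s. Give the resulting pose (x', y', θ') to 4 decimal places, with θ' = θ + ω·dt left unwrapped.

θ' = -2.8798 + 0.75·2.5 = -1.0048
R = v/ω = -0.25/0.75 = -0.3333
x' = 0.5 + -0.3333·(sin -1.0048 − sin -2.8798) = 0.6951
y' = -1 − -0.3333·(cos -1.0048 − cos -2.8798) = -0.4993

(0.6951, -0.4993, -1.0048)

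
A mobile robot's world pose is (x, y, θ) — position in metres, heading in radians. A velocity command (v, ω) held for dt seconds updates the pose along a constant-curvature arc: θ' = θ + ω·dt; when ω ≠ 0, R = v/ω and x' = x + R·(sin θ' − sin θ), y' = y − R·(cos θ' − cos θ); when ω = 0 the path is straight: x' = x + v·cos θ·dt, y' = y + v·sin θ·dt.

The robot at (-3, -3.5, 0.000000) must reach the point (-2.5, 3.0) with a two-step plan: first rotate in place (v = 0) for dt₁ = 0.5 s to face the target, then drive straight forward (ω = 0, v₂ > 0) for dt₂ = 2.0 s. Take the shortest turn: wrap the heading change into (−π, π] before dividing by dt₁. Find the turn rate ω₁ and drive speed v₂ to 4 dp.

ω₁ = 2.9880, v₂ = 3.2596

heading to target = atan2(3−-3.5, -2.5−-3) = 1.4940
Δθ = wrap(1.4940 − 0.0000) = 1.4940; ω₁ = Δθ/dt₁ = 2.9880
distance = √((-2.5−-3)² + (3−-3.5)²) = 6.5192; v₂ = distance/dt₂ = 3.2596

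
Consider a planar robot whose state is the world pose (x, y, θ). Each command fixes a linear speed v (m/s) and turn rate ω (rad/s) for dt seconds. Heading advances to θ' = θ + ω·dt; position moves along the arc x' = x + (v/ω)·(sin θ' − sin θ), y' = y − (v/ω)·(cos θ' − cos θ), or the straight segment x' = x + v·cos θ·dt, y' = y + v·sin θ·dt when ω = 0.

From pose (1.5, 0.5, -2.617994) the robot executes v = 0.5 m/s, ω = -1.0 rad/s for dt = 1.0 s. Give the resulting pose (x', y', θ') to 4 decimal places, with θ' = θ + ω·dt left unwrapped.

(1.0207, 0.4887, -3.6180)

θ' = -2.6180 + -1.0·1.0 = -3.6180
R = v/ω = 0.5/-1.0 = -0.5000
x' = 1.5 + -0.5000·(sin -3.6180 − sin -2.6180) = 1.0207
y' = 0.5 − -0.5000·(cos -3.6180 − cos -2.6180) = 0.4887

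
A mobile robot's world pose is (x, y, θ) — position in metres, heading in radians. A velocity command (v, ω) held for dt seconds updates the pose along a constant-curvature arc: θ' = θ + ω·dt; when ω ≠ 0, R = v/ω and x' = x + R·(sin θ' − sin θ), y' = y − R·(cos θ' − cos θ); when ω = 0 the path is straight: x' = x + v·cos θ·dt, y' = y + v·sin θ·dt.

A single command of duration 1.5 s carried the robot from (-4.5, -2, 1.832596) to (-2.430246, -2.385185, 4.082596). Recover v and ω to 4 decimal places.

v = -1.7500, ω = 1.5000

Δθ = 4.082596 − 1.832596 = 2.250000
ω = Δθ/dt = 2.250000/1.5 = 1.5000
R = Δx/(sin θ' − sin θ) = -1.1667
v = R·ω = -1.1667·1.5000 = -1.7500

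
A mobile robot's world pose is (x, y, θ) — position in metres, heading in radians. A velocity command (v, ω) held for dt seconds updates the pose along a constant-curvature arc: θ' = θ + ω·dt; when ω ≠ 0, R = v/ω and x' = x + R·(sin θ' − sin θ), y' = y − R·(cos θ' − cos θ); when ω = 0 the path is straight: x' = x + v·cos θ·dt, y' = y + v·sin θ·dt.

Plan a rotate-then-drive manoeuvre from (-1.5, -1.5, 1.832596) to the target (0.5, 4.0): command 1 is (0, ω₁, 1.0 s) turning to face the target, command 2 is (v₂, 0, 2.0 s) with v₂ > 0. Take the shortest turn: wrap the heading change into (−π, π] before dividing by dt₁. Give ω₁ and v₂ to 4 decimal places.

heading to target = atan2(4−-1.5, 0.5−-1.5) = 1.2220
Δθ = wrap(1.2220 − 1.8326) = -0.6106; ω₁ = Δθ/dt₁ = -0.6106
distance = √((0.5−-1.5)² + (4−-1.5)²) = 5.8523; v₂ = distance/dt₂ = 2.9262

ω₁ = -0.6106, v₂ = 2.9262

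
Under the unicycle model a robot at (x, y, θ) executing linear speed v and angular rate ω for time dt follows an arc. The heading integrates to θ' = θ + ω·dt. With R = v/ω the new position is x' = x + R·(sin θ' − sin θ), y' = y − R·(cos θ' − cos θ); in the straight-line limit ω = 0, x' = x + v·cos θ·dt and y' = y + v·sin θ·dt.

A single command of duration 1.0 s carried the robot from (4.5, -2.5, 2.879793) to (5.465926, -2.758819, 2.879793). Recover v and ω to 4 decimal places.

v = -1.0000, ω = 0.0000

Δθ = 2.879793 − 2.879793 = 0.000000
ω = Δθ/dt = 0.000000/1.0 = 0.0000
ω = 0 → v = (Δx·cos θ + Δy·sin θ)/dt = -1.0000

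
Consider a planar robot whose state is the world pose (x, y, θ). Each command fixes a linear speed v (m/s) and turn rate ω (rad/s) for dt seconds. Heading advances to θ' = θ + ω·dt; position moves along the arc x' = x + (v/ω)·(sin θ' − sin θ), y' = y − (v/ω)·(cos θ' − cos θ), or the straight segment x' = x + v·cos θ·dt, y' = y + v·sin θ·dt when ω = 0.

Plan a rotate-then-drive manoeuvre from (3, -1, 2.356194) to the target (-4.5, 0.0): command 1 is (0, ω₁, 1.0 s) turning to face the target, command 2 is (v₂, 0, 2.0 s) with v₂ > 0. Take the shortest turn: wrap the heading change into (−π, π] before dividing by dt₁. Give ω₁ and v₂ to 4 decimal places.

heading to target = atan2(0−-1, -4.5−3) = 3.0090
Δθ = wrap(3.0090 − 2.3562) = 0.6528; ω₁ = Δθ/dt₁ = 0.6528
distance = √((-4.5−3)² + (0−-1)²) = 7.5664; v₂ = distance/dt₂ = 3.7832

ω₁ = 0.6528, v₂ = 3.7832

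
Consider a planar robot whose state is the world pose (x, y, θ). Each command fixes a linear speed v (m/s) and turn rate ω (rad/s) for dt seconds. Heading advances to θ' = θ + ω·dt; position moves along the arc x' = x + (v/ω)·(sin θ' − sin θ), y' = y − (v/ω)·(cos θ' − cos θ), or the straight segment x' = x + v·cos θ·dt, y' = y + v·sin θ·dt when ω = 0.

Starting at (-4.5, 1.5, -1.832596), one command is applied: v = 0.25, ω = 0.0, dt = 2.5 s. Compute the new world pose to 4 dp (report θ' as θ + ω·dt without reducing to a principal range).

(-4.6618, 0.8963, -1.8326)

θ' = -1.8326 + 0.0·2.5 = -1.8326
ω = 0 → straight: x' = -4.5 + 0.25·cos(-1.8326)·2.5 = -4.6618
y' = 1.5 + 0.25·sin(-1.8326)·2.5 = 0.8963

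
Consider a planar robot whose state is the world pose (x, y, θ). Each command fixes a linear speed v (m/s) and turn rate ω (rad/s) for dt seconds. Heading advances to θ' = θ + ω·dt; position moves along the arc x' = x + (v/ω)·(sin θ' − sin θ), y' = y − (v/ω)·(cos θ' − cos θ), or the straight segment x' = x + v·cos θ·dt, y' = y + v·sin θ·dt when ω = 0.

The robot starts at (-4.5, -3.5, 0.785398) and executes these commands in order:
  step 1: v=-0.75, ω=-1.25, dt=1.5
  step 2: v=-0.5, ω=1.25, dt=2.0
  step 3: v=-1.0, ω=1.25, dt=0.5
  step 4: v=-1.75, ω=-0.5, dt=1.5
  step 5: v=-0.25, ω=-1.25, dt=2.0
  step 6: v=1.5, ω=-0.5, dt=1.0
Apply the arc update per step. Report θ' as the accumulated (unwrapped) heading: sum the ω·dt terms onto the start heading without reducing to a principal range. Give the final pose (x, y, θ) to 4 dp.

step 1: θ'=-1.0896 (R=0.6000) → pose (-5.4561, -3.3534, -1.0896)
step 2: θ'=1.4104 (R=-0.4000) → pose (-6.2056, -3.4747, 1.4104)
step 3: θ'=2.0354 (R=-0.8000) → pose (-6.1310, -3.9609, 2.0354)
step 4: θ'=1.2854 (R=3.5000) → pose (-5.9016, -6.5145, 1.2854)
step 5: θ'=-1.2146 (R=0.2000) → pose (-6.2810, -6.5280, -1.2146)
step 6: θ'=-1.7146 (R=-3.0000) → pose (-6.1236, -8.0040, -1.7146)

(-6.1236, -8.0040, -1.7146)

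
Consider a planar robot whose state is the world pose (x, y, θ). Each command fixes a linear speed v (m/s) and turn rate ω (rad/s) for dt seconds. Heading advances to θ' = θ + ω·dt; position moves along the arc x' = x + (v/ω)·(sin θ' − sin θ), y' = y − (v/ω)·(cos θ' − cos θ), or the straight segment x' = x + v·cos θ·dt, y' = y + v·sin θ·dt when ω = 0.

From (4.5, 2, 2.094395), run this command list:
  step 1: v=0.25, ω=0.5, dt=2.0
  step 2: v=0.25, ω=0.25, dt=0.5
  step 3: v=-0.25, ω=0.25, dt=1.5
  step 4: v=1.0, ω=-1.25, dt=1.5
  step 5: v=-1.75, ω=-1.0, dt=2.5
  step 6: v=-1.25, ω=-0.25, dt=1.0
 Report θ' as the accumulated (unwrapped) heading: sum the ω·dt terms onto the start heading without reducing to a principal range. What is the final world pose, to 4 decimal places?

(-0.5474, 2.4247, -1.0306)

step 1: θ'=3.0944 (R=0.5000) → pose (4.0906, 2.2494, 3.0944)
step 2: θ'=3.2194 (R=1.0000) → pose (3.9657, 2.2475, 3.2194)
step 3: θ'=3.5944 (R=-1.0000) → pose (4.3254, 2.3453, 3.5944)
step 4: θ'=1.7194 (R=-0.8000) → pose (3.1843, 2.9462, 1.7194)
step 5: θ'=-0.7806 (R=1.7500) → pose (0.2221, 1.4438, -0.7806)
step 6: θ'=-1.0306 (R=5.0000) → pose (-0.5474, 2.4247, -1.0306)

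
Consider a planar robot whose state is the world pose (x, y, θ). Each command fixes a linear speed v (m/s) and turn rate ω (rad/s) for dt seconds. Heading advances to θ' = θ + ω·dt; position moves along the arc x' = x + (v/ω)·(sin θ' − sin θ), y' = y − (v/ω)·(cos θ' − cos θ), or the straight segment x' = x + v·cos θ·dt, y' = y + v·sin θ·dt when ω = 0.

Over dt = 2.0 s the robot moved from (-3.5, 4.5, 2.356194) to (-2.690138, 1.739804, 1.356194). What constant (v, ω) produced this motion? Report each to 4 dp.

v = -1.5000, ω = -0.5000

Δθ = 1.356194 − 2.356194 = -1.000000
ω = Δθ/dt = -1.000000/2.0 = -0.5000
R = −Δy/(cos θ' − cos θ) = 3.0000
v = R·ω = 3.0000·-0.5000 = -1.5000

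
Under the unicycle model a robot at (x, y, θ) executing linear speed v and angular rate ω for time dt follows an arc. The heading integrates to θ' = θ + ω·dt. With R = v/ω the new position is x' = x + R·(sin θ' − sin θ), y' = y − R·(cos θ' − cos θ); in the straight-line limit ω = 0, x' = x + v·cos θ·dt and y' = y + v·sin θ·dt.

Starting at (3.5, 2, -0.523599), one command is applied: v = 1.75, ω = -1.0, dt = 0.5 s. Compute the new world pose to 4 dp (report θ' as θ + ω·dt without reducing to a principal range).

(4.1195, 1.3950, -1.0236)

θ' = -0.5236 + -1.0·0.5 = -1.0236
R = v/ω = 1.75/-1.0 = -1.7500
x' = 3.5 + -1.7500·(sin -1.0236 − sin -0.5236) = 4.1195
y' = 2 − -1.7500·(cos -1.0236 − cos -0.5236) = 1.3950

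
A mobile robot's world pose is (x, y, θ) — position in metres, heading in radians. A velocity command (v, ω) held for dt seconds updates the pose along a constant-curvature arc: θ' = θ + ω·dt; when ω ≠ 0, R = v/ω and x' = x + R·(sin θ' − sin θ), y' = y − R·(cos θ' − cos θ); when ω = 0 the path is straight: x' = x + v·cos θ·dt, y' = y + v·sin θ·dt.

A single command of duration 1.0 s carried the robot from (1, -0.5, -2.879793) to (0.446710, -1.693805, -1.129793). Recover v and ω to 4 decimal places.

v = 1.5000, ω = 1.7500

Δθ = -1.129793 − -2.879793 = 1.750000
ω = Δθ/dt = 1.750000/1.0 = 1.7500
R = −Δy/(cos θ' − cos θ) = 0.8571
v = R·ω = 0.8571·1.7500 = 1.5000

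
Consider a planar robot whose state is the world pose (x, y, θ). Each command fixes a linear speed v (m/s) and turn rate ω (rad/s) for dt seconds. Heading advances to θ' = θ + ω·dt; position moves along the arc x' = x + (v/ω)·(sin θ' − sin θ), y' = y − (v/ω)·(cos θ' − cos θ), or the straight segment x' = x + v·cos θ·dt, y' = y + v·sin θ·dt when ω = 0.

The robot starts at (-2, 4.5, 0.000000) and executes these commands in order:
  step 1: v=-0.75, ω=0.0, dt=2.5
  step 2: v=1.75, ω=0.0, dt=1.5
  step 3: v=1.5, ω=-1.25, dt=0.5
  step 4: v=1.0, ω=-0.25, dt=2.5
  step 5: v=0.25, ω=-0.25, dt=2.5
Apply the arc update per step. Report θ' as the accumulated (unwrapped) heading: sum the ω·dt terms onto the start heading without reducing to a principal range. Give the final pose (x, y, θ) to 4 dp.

(0.9128, 1.6757, -1.8750)

step 1: θ'=0.0000 (straight) → pose (-3.8750, 4.5000, 0.0000)
step 2: θ'=0.0000 (straight) → pose (-1.2500, 4.5000, 0.0000)
step 3: θ'=-0.6250 (R=-1.2000) → pose (-0.5479, 4.2732, -0.6250)
step 4: θ'=-1.2500 (R=-4.0000) → pose (0.9077, 2.2906, -1.2500)
step 5: θ'=-1.8750 (R=-1.0000) → pose (0.9128, 1.6757, -1.8750)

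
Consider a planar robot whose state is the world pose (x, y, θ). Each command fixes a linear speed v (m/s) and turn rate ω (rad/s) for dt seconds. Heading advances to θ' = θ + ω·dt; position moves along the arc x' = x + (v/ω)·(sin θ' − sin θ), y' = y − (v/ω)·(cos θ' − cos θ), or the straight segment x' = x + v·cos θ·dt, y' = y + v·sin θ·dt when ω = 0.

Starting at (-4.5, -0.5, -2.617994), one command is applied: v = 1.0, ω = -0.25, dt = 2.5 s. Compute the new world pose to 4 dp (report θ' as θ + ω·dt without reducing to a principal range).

θ' = -2.6180 + -0.25·2.5 = -3.2430
R = v/ω = 1.0/-0.25 = -4.0000
x' = -4.5 + -4.0000·(sin -3.2430 − sin -2.6180) = -6.9049
y' = -0.5 − -4.0000·(cos -3.2430 − cos -2.6180) = -1.0154

(-6.9049, -1.0154, -3.2430)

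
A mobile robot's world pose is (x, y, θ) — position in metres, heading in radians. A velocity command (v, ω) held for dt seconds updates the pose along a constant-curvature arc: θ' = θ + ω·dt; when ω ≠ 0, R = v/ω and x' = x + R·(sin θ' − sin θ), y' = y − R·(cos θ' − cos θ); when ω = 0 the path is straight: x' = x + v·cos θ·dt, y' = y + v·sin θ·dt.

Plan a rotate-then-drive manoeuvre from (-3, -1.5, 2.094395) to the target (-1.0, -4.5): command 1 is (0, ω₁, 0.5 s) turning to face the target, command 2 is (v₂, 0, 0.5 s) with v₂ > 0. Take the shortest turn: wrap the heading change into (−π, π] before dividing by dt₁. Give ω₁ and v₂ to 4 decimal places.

heading to target = atan2(-4.5−-1.5, -1−-3) = -0.9828
Δθ = wrap(-0.9828 − 2.0944) = -3.0772; ω₁ = Δθ/dt₁ = -6.1544
distance = √((-1−-3)² + (-4.5−-1.5)²) = 3.6056; v₂ = distance/dt₂ = 7.2111

ω₁ = -6.1544, v₂ = 7.2111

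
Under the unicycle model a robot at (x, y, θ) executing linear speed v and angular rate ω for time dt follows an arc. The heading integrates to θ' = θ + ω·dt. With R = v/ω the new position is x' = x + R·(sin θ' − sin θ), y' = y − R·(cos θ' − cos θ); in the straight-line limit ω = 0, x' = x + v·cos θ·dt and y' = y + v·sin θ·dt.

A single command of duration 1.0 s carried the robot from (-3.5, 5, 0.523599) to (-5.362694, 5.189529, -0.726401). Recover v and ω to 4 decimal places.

v = -2.0000, ω = -1.2500

Δθ = -0.726401 − 0.523599 = -1.250000
ω = Δθ/dt = -1.250000/1.0 = -1.2500
R = Δx/(sin θ' − sin θ) = 1.6000
v = R·ω = 1.6000·-1.2500 = -2.0000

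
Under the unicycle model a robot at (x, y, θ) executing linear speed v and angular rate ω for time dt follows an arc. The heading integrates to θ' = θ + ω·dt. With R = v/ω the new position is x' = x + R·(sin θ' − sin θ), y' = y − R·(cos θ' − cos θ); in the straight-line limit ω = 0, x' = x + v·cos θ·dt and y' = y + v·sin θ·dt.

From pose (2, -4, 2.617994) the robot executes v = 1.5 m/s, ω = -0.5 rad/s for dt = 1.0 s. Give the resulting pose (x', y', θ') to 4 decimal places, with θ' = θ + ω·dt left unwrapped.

θ' = 2.6180 + -0.5·1.0 = 2.1180
R = v/ω = 1.5/-0.5 = -3.0000
x' = 2 + -3.0000·(sin 2.1180 − sin 2.6180) = 0.9380
y' = -4 − -3.0000·(cos 2.1180 − cos 2.6180) = -2.9628

(0.9380, -2.9628, 2.1180)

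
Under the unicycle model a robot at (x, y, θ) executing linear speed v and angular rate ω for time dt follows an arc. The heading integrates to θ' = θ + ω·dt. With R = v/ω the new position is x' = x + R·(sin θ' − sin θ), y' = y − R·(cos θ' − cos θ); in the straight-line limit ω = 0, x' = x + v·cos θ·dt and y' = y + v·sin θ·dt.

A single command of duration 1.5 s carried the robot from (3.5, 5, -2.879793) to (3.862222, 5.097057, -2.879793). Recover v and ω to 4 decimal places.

v = -0.2500, ω = 0.0000

Δθ = -2.879793 − -2.879793 = 0.000000
ω = Δθ/dt = 0.000000/1.5 = 0.0000
ω = 0 → v = (Δx·cos θ + Δy·sin θ)/dt = -0.2500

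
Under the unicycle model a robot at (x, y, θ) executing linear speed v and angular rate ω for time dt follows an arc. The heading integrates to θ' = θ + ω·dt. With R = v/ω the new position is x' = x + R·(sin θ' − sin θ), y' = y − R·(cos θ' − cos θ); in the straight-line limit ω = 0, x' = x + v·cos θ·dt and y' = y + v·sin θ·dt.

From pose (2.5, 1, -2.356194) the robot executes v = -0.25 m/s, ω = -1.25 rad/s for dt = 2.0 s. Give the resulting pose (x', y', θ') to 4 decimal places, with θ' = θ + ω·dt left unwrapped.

(2.8394, 0.8299, -4.8562)

θ' = -2.3562 + -1.25·2.0 = -4.8562
R = v/ω = -0.25/-1.25 = 0.2000
x' = 2.5 + 0.2000·(sin -4.8562 − sin -2.3562) = 2.8394
y' = 1 − 0.2000·(cos -4.8562 − cos -2.3562) = 0.8299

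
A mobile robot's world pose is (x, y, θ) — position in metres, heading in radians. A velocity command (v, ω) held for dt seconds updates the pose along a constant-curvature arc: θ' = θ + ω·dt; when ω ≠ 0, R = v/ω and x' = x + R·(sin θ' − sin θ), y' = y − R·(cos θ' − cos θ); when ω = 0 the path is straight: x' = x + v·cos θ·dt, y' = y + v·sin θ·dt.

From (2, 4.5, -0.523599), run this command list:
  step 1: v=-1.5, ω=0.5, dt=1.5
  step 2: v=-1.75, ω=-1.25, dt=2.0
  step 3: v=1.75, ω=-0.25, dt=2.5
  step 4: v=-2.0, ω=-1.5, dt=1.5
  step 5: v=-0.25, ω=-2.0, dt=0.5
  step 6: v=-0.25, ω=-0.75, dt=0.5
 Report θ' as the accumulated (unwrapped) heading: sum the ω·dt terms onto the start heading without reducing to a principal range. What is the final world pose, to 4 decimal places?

(-3.9042, 2.9027, -6.5236)

step 1: θ'=0.2264 (R=-3.0000) → pose (-0.1734, 4.8254, 0.2264)
step 2: θ'=-2.2736 (R=1.4000) → pose (-1.5559, 7.0945, -2.2736)
step 3: θ'=-2.8986 (R=-7.0000) → pose (-5.2129, 4.8247, -2.8986)
step 4: θ'=-5.1486 (R=1.3333) → pose (-3.6836, 2.9672, -5.1486)
step 5: θ'=-6.1486 (R=0.1250) → pose (-3.7801, 2.8961, -6.1486)
step 6: θ'=-6.5236 (R=0.3333) → pose (-3.9042, 2.9027, -6.5236)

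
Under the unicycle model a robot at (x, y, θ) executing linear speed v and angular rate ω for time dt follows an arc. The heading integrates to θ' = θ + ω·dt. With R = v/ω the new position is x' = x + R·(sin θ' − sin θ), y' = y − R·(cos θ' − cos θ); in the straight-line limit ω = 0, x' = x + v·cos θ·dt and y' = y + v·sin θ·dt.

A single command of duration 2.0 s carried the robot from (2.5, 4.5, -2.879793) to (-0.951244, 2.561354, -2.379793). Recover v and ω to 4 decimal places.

v = 2.0000, ω = 0.2500

Δθ = -2.379793 − -2.879793 = 0.500000
ω = Δθ/dt = 0.500000/2.0 = 0.2500
R = Δx/(sin θ' − sin θ) = 8.0000
v = R·ω = 8.0000·0.2500 = 2.0000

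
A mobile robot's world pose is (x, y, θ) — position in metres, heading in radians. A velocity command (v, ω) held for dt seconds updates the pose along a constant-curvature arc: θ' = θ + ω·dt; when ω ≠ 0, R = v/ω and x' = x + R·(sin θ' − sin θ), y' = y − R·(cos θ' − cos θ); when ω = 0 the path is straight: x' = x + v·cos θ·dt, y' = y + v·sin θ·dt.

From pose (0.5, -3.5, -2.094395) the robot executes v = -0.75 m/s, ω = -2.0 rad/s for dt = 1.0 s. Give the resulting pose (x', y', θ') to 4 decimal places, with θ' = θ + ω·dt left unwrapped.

(1.1304, -3.4702, -4.0944)

θ' = -2.0944 + -2.0·1.0 = -4.0944
R = v/ω = -0.75/-2.0 = 0.3750
x' = 0.5 + 0.3750·(sin -4.0944 − sin -2.0944) = 1.1304
y' = -3.5 − 0.3750·(cos -4.0944 − cos -2.0944) = -3.4702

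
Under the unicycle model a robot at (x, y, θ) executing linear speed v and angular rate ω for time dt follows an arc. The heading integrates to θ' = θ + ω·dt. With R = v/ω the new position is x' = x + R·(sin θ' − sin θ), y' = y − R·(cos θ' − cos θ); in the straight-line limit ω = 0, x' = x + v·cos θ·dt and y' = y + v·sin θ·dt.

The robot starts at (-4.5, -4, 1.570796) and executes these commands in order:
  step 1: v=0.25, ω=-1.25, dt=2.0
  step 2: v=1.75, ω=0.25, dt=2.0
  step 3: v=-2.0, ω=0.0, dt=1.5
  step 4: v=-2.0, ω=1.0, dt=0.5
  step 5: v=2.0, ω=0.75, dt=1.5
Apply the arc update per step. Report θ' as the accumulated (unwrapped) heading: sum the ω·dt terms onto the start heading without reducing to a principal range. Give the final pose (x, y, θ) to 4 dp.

(-2.8537, -2.9480, 1.1958)

step 1: θ'=-0.9292 (R=-0.2000) → pose (-4.1398, -3.8803, -0.9292)
step 2: θ'=-0.4292 (R=7.0000) → pose (-1.4448, -6.0561, -0.4292)
step 3: θ'=-0.4292 (straight) → pose (-4.1727, -4.8076, -0.4292)
step 4: θ'=0.0708 (R=-2.0000) → pose (-5.1465, -4.6312, 0.0708)
step 5: θ'=1.1958 (R=2.6667) → pose (-2.8537, -2.9480, 1.1958)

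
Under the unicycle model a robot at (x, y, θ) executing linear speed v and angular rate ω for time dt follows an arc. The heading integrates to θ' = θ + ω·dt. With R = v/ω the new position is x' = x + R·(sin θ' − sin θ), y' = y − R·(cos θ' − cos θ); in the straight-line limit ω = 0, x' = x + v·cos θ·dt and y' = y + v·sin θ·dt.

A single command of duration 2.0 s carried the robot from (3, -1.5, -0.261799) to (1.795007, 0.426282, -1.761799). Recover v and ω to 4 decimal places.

Δθ = -1.761799 − -0.261799 = -1.500000
ω = Δθ/dt = -1.500000/2.0 = -0.7500
R = −Δy/(cos θ' − cos θ) = 1.6667
v = R·ω = 1.6667·-0.7500 = -1.2500

v = -1.2500, ω = -0.7500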